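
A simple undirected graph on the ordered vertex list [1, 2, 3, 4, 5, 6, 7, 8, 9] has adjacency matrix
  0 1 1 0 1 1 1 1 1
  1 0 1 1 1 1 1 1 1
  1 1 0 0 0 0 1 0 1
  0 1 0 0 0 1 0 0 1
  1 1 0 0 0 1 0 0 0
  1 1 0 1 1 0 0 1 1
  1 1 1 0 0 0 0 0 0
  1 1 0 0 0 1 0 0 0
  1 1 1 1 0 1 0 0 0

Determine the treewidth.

A width-3 tree decomposition is:
Bags: B1 = {1, 2, 6, 8}  B2 = {1, 2, 5, 6}  B3 = {1, 2, 6, 9}  B4 = {2, 4, 6, 9}  B5 = {1, 2, 3, 9}  B6 = {1, 2, 3, 7}
Tree: B1–B2, B1–B3, B3–B4, B3–B5, B5–B6
Each bag holds 4 vertices, so the decomposition has width 3, which upper-bounds the treewidth. For the lower bound, the 4 vertices {1, 2, 3, 9} are pairwise adjacent, and any tree decomposition puts a clique entirely inside one bag — forcing width ≥ 3. Therefore the treewidth is 3.

3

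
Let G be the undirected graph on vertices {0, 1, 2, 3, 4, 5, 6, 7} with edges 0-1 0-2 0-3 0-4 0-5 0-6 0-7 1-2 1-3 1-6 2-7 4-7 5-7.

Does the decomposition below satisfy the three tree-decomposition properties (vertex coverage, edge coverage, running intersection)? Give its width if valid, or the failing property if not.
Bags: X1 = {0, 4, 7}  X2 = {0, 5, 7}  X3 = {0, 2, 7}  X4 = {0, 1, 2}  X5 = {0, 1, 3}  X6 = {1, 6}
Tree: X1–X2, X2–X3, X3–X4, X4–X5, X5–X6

A tree decomposition must satisfy three properties: every vertex lies in some bag; for every edge, both endpoints lie together in some bag; and for every vertex, the bags containing it form a connected subtree. Here edge (0,6) lies in no bag, so the decomposition is invalid.

No — edge (0,6) lies in no bag.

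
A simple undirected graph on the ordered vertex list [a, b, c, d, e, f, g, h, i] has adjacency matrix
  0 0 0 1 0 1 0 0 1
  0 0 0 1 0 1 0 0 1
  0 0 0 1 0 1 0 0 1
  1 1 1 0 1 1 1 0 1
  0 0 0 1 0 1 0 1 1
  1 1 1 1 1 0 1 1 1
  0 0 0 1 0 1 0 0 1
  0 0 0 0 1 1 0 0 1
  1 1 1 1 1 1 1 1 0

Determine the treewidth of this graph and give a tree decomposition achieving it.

Every bag has size at most 4, so the width is 4 − 1 = 3 and tw(G) ≤ 3. For the lower bound, the 4 vertices {d, f, g, i} are pairwise adjacent, and any tree decomposition puts a clique entirely inside one bag — forcing width ≥ 3. The upper and lower bounds meet at 3, so that is the treewidth.

Treewidth 3.
One optimal decomposition is:
Bags: B1 = {d, f, g, i}  B2 = {c, d, f, i}  B3 = {d, e, f, i}  B4 = {a, d, f, i}  B5 = {e, f, h, i}  B6 = {b, d, f, i}
Tree: B1–B2, B1–B3, B1–B4, B3–B5, B4–B6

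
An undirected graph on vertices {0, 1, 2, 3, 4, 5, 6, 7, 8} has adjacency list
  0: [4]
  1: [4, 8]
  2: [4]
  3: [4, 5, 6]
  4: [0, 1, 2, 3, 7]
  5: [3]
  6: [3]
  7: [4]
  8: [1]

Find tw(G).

1

A width-1 tree decomposition is:
Bags: B1 = {3, 5}  B2 = {3, 6}  B3 = {3, 4}  B4 = {2, 4}  B5 = {0, 4}  B6 = {4, 7}  B7 = {1, 4}  B8 = {1, 8}
Tree: B1–B2, B1–B3, B3–B4, B4–B5, B4–B6, B3–B7, B7–B8
The largest bag has 2 vertices, giving width 1; this decomposition certifies tw(G) ≤ 1. Any graph with an edge has treewidth ≥ 1, and G has the edge 5–3. Therefore the treewidth is 1.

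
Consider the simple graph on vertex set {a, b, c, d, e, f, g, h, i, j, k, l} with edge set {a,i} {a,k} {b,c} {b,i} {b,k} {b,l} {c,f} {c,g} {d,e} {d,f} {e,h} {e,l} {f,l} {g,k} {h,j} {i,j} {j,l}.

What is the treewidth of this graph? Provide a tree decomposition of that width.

The largest bag has 4 vertices, giving width 3; this decomposition certifies tw(G) ≤ 3. For the lower bound: the 4 vertex sets {a,g,k}, {i}, {b}, {c,f,j,l} are disjoint, each induces a connected subgraph, and every pair is joined by at least one edge of G. Contracting each set to a single vertex therefore yields K_{4} as a minor, and since treewidth is minor-monotone, tw(G) ≥ tw(K_{4}) = 3. Combining the bounds, tw(G) = 3.

Treewidth 3.
Bags: B1 = {a, g, i, k}  B2 = {b, g, i, k}  B3 = {b, c, g, i}  B4 = {b, c, i, j}  B5 = {b, c, j, l}  B6 = {c, f, j, l}  B7 = {f, h, j, l}  B8 = {e, f, h, l}  B9 = {d, e, f, h}
Tree: B1–B2, B2–B3, B3–B4, B4–B5, B5–B6, B6–B7, B7–B8, B8–B9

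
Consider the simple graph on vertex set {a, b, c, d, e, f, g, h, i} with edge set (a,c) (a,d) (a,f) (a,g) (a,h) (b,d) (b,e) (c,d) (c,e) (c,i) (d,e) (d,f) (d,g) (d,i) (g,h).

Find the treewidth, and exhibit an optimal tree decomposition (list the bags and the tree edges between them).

Treewidth 2.
Bags: B1 = {c, d, e}  B2 = {a, c, d}  B3 = {b, d, e}  B4 = {a, d, f}  B5 = {a, d, g}  B6 = {c, d, i}  B7 = {a, g, h}
Tree: B1–B2, B1–B3, B2–B4, B2–B5, B1–B6, B5–B7

Every bag has size at most 3, so the width is 3 − 1 = 2 and tw(G) ≤ 2. For the lower bound, the 3 vertices {a, d, g} are pairwise adjacent, and any tree decomposition puts a clique entirely inside one bag — forcing width ≥ 2. Combining the bounds, tw(G) = 2.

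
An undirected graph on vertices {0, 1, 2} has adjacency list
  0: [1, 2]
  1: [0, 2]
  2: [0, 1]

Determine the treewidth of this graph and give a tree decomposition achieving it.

With just one bag of size 3, the width is 3 − 1 = 2, so tw(G) ≤ 2. Conversely, {0, 1, 2} is a clique of size 3, and the vertices of any clique must share a bag in every tree decomposition; so some bag has ≥ 3 vertices and tw(G) ≥ 2. Combining the bounds, tw(G) = 2.

Treewidth 2.
One such decomposition:
Bags: B1 = {0, 1, 2}
Tree: (single bag)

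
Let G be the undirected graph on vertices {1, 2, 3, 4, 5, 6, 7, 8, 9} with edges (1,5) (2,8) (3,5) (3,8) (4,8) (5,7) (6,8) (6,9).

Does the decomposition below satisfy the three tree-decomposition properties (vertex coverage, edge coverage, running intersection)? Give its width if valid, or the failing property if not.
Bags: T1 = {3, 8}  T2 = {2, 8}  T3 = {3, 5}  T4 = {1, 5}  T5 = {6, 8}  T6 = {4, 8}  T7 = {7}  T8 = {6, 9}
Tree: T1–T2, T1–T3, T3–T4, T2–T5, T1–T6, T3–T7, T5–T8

No — edge (5,7) lies in no bag.

A tree decomposition must satisfy three properties: every vertex lies in some bag; for every edge, both endpoints lie together in some bag; and for every vertex, the bags containing it form a connected subtree. Here edge (5,7) lies in no bag, so the decomposition is invalid.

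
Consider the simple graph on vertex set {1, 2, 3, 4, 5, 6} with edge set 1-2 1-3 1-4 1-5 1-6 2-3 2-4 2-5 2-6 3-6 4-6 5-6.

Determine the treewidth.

3

A width-3 tree decomposition is:
Bags: B1 = {1, 2, 5, 6}  B2 = {1, 2, 3, 6}  B3 = {1, 2, 4, 6}
Tree: B1–B2, B2–B3
Every bag has size at most 4, so the width is 4 − 1 = 3 and tw(G) ≤ 3. Conversely, {1, 2, 3, 6} is a clique of size 4, and the vertices of any clique must share a bag in every tree decomposition; so some bag has ≥ 4 vertices and tw(G) ≥ 3. Hence tw(G) = 3 exactly.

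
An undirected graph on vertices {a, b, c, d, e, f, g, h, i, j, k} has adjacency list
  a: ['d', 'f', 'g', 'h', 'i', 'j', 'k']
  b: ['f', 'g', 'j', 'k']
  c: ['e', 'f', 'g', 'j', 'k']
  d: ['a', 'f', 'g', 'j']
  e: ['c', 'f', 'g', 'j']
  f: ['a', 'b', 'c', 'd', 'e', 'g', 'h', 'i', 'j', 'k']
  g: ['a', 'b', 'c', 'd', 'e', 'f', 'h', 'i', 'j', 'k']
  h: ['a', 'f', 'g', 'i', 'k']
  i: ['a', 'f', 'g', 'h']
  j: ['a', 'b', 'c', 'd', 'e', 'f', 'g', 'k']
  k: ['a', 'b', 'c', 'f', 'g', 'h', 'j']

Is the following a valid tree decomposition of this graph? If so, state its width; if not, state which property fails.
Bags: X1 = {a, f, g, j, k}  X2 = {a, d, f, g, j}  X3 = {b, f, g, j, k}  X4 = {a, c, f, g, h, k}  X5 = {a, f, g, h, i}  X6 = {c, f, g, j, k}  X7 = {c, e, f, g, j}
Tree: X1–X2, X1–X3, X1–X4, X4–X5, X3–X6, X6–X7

No — bags containing vertex c are not connected in the tree.

A tree decomposition must satisfy three properties: every vertex lies in some bag; for every edge, both endpoints lie together in some bag; and for every vertex, the bags containing it form a connected subtree. Here bags containing vertex c are not connected in the tree, so the decomposition is invalid.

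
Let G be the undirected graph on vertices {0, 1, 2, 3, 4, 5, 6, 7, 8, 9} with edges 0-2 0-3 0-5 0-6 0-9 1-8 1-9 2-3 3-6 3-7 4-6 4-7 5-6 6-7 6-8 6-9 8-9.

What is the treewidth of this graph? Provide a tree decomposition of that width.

Treewidth 2.
One optimal decomposition is:
Bags: B1 = {0, 3, 6}  B2 = {3, 6, 7}  B3 = {4, 6, 7}  B4 = {0, 2, 3}  B5 = {0, 6, 9}  B6 = {6, 8, 9}  B7 = {0, 5, 6}  B8 = {1, 8, 9}
Tree: B1–B2, B2–B3, B1–B4, B1–B5, B5–B6, B5–B7, B6–B8

The largest bag has 3 vertices, giving width 2; this decomposition certifies tw(G) ≤ 2. For the lower bound, the 3 vertices {1, 8, 9} are pairwise adjacent, and any tree decomposition puts a clique entirely inside one bag — forcing width ≥ 2. Hence tw(G) = 2 exactly.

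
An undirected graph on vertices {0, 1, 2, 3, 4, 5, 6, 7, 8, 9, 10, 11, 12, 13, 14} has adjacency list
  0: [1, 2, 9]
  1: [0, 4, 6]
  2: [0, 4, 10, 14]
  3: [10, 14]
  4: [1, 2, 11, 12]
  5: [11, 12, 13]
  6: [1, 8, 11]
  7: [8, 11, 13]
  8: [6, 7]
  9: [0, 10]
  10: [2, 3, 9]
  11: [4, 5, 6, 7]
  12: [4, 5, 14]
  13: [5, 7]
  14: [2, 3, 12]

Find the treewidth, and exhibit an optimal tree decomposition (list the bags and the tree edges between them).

Treewidth 3.
One such decomposition:
Bags: B1 = {6, 7, 8, 13}  B2 = {6, 7, 11, 13}  B3 = {5, 6, 11, 13}  B4 = {1, 5, 6, 11}  B5 = {1, 4, 5, 11}  B6 = {1, 4, 5, 12}  B7 = {0, 1, 4, 12}  B8 = {0, 2, 4, 12}  B9 = {0, 2, 12, 14}  B10 = {0, 2, 9, 14}  B11 = {2, 9, 10, 14}  B12 = {3, 9, 10, 14}
Tree: B1–B2, B2–B3, B3–B4, B4–B5, B5–B6, B6–B7, B7–B8, B8–B9, B9–B10, B10–B11, B11–B12

Every bag has size at most 4, so the width is 4 − 1 = 3 and tw(G) ≤ 3. For the lower bound: the 4 vertex sets {7,8,13}, {6}, {11}, {1,4,5,12} are disjoint, each induces a connected subgraph, and every pair is joined by at least one edge of G. Contracting each set to a single vertex therefore yields K_{4} as a minor, and since treewidth is minor-monotone, tw(G) ≥ tw(K_{4}) = 3. Therefore the treewidth is 3.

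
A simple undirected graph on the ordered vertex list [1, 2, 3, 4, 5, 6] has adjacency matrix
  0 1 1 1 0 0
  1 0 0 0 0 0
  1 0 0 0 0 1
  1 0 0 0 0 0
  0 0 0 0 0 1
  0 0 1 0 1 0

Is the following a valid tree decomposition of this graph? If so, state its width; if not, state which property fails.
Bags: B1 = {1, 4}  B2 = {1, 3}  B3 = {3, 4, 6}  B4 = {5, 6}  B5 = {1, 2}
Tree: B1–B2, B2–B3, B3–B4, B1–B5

No — bags containing vertex 4 are not connected in the tree.

A tree decomposition must satisfy three properties: every vertex lies in some bag; for every edge, both endpoints lie together in some bag; and for every vertex, the bags containing it form a connected subtree. Here bags containing vertex 4 are not connected in the tree, so the decomposition is invalid.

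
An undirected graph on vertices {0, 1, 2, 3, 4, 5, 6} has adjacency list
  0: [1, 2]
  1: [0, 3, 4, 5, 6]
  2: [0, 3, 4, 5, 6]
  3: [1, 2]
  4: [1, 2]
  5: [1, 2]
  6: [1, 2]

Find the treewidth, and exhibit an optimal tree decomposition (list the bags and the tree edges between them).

Treewidth 2.
One such decomposition:
Bags: B1 = {1, 2, 4}  B2 = {1, 2, 6}  B3 = {0, 1, 2}  B4 = {1, 2, 3}  B5 = {1, 2, 5}
Tree: B1–B2, B2–B3, B3–B4, B4–B5

Every bag has size at most 3, so the width is 3 − 1 = 2 and tw(G) ≤ 2. The edges 1–4–2–6–1 form a cycle, so G is not a tree and its treewidth is at least 2. The upper and lower bounds meet at 2, so that is the treewidth.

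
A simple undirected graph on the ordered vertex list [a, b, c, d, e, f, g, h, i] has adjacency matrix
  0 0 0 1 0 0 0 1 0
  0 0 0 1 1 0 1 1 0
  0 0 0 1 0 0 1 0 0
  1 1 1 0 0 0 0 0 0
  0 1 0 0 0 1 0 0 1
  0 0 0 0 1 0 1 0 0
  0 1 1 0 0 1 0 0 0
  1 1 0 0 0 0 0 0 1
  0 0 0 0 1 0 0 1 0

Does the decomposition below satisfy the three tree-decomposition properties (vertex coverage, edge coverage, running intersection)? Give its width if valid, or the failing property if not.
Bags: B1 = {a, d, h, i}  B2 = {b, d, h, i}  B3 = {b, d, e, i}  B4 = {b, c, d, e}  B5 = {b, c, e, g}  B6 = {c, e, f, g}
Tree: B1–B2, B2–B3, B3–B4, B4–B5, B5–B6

Vertex coverage: the bags together contain {a, b, c, d, e, f, g, h, i}, the full vertex set. Edge coverage: each edge of G has both endpoints in at least one bag. Running intersection: for every vertex, the bags containing it form a connected subtree. All three properties hold, so this is a valid tree decomposition of width max|bag| − 1 = 3, and hence tw(G) ≤ 3.

Yes; width 3.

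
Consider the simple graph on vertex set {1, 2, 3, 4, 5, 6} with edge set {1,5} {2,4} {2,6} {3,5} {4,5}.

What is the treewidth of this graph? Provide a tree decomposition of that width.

The largest bag has 2 vertices, giving width 1; this decomposition certifies tw(G) ≤ 1. Any graph with an edge has treewidth ≥ 1, and G has the edge 5–4. Therefore the treewidth is 1.

Treewidth 1.
One such decomposition:
Bags: B1 = {4, 5}  B2 = {3, 5}  B3 = {2, 4}  B4 = {1, 5}  B5 = {2, 6}
Tree: B1–B2, B1–B3, B1–B4, B3–B5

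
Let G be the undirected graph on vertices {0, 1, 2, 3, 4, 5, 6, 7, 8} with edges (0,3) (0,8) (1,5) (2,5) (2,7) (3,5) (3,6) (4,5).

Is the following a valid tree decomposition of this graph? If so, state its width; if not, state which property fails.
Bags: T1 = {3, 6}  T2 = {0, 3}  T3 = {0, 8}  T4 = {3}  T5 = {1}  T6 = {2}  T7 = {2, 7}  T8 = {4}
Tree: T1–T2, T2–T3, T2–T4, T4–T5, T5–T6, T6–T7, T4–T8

No — vertex 5 appears in no bag.

A tree decomposition must satisfy three properties: every vertex lies in some bag; for every edge, both endpoints lie together in some bag; and for every vertex, the bags containing it form a connected subtree. Here vertex 5 appears in no bag, so the decomposition is invalid.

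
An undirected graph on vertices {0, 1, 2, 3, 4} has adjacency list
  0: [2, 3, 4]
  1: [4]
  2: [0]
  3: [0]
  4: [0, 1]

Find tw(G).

A width-1 tree decomposition is:
Bags: B1 = {0, 3}  B2 = {0, 2}  B3 = {0, 4}  B4 = {1, 4}
Tree: B1–B2, B2–B3, B3–B4
Every bag has size at most 2, so the width is 2 − 1 = 1 and tw(G) ≤ 1. G has an edge, so its treewidth is at least 1. Combining the bounds, tw(G) = 1.

1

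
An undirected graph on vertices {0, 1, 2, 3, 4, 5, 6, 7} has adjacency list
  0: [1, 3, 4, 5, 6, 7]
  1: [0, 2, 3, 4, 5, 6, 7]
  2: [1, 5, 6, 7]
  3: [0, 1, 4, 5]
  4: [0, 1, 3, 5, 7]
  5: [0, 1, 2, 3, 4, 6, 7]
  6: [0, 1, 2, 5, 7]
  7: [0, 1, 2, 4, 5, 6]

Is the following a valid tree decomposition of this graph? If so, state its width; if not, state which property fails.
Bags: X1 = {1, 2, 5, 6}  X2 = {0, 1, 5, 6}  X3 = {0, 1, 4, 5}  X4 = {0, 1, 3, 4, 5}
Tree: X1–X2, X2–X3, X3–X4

No — vertex 7 appears in no bag.

A tree decomposition must satisfy three properties: every vertex lies in some bag; for every edge, both endpoints lie together in some bag; and for every vertex, the bags containing it form a connected subtree. Here vertex 7 appears in no bag, so the decomposition is invalid.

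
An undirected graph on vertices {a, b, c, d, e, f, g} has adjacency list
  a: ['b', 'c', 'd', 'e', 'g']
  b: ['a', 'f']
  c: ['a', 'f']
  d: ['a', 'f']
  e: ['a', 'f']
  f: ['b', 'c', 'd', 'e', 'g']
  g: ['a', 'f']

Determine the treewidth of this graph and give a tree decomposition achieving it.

Treewidth 2.
One optimal decomposition is:
Bags: B1 = {a, e, f}  B2 = {a, d, f}  B3 = {a, c, f}  B4 = {a, b, f}  B5 = {a, f, g}
Tree: B1–B2, B2–B3, B3–B4, B4–B5

The largest bag has 3 vertices, giving width 2; this decomposition certifies tw(G) ≤ 2. For the lower bound, G contains the cycle f–e–a–d–f, so G is not a forest; only forests have treewidth ≤ 1, hence tw(G) ≥ 2. The upper and lower bounds meet at 2, so that is the treewidth.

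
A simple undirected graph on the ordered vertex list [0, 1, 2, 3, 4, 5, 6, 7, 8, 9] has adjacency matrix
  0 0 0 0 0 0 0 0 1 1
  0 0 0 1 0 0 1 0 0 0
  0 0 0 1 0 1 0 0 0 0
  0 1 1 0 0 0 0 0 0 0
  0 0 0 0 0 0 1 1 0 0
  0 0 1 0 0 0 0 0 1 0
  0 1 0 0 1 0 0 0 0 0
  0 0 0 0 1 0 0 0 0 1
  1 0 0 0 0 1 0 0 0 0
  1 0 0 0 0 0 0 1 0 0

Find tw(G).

2

A width-2 tree decomposition is:
Bags: B1 = {4, 7, 9}  B2 = {4, 6, 9}  B3 = {1, 6, 9}  B4 = {1, 3, 9}  B5 = {2, 3, 9}  B6 = {2, 5, 9}  B7 = {5, 8, 9}  B8 = {0, 8, 9}
Tree: B1–B2, B2–B3, B3–B4, B4–B5, B5–B6, B6–B7, B7–B8
Every bag has size at most 3, so the width is 3 − 1 = 2 and tw(G) ≤ 2. For the lower bound, G contains the cycle 9–7–4–6–1–3–2–5–8–0–9, so G is not a forest; only forests have treewidth ≤ 1, hence tw(G) ≥ 2. The upper and lower bounds meet at 2, so that is the treewidth.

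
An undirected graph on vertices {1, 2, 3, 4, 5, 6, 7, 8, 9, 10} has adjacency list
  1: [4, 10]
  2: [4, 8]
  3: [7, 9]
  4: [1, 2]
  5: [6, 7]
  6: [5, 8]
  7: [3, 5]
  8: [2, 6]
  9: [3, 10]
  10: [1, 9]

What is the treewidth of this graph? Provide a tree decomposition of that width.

Treewidth 2.
Bags: B1 = {2, 4, 8}  B2 = {1, 4, 8}  B3 = {1, 8, 10}  B4 = {8, 9, 10}  B5 = {3, 8, 9}  B6 = {3, 7, 8}  B7 = {5, 7, 8}  B8 = {5, 6, 8}
Tree: B1–B2, B2–B3, B3–B4, B4–B5, B5–B6, B6–B7, B7–B8

Each bag holds 3 vertices, so the decomposition has width 2, which upper-bounds the treewidth. For the lower bound, G contains the cycle 8–2–4–1–10–9–3–7–5–6–8, so G is not a forest; only forests have treewidth ≤ 1, hence tw(G) ≥ 2. Combining the bounds, tw(G) = 2.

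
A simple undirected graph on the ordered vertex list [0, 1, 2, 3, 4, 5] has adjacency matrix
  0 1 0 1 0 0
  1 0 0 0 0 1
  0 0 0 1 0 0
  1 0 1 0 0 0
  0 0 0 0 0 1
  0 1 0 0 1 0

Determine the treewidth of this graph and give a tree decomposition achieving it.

Each bag holds 2 vertices, so the decomposition has width 1, which upper-bounds the treewidth. Any graph with an edge has treewidth ≥ 1, and G has the edge 4–5. Therefore the treewidth is 1.

Treewidth 1.
One such decomposition:
Bags: B1 = {4, 5}  B2 = {1, 5}  B3 = {0, 1}  B4 = {0, 3}  B5 = {2, 3}
Tree: B1–B2, B2–B3, B3–B4, B4–B5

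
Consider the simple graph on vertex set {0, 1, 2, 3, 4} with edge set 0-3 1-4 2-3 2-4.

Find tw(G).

1

A width-1 tree decomposition is:
Bags: B1 = {0, 3}  B2 = {2, 3}  B3 = {2, 4}  B4 = {1, 4}
Tree: B1–B2, B2–B3, B3–B4
Each bag holds 2 vertices, so the decomposition has width 1, which upper-bounds the treewidth. G has an edge, so its treewidth is at least 1. Hence tw(G) = 1 exactly.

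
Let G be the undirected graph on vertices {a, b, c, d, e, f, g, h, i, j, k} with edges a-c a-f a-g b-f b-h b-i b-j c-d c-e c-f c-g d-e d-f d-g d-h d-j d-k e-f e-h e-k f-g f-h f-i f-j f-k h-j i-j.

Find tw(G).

3

A width-3 tree decomposition is:
Bags: B1 = {d, f, h, j}  B2 = {d, e, f, h}  B3 = {c, d, e, f}  B4 = {d, e, f, k}  B5 = {c, d, f, g}  B6 = {b, f, h, j}  B7 = {a, c, f, g}  B8 = {b, f, i, j}
Tree: B1–B2, B2–B3, B2–B4, B3–B5, B1–B6, B5–B7, B6–B8
Every bag has size at most 4, so the width is 4 − 1 = 3 and tw(G) ≤ 3. On the other hand G contains the 4-clique {c, d, f, g}. A clique must lie in a single bag of any decomposition, so no decomposition can have width below 3. The upper and lower bounds meet at 3, so that is the treewidth.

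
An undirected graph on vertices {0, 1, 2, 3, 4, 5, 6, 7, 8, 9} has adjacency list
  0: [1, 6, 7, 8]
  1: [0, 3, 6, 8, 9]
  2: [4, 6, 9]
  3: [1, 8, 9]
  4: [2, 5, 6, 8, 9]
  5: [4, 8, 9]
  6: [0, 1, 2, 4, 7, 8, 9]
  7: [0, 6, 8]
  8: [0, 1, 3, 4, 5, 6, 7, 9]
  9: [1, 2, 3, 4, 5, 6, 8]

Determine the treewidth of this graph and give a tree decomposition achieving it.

Treewidth 3.
One such decomposition:
Bags: B1 = {4, 6, 8, 9}  B2 = {1, 6, 8, 9}  B3 = {1, 3, 8, 9}  B4 = {2, 4, 6, 9}  B5 = {4, 5, 8, 9}  B6 = {0, 1, 6, 8}  B7 = {0, 6, 7, 8}
Tree: B1–B2, B2–B3, B1–B4, B1–B5, B2–B6, B6–B7

The largest bag has 4 vertices, giving width 3; this decomposition certifies tw(G) ≤ 3. On the other hand G contains the 4-clique {1, 3, 8, 9}. A clique must lie in a single bag of any decomposition, so no decomposition can have width below 3. Hence tw(G) = 3 exactly.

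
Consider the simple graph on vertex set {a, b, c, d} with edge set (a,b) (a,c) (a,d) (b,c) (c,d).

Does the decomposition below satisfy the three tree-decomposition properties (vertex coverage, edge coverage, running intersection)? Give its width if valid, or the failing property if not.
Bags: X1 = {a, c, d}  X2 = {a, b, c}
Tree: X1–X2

Every vertex of G appears in some bag (union = {a, b, c, d}); every edge is covered by a bag; and for each vertex v the set of bags containing v is connected in the bag tree. The decomposition is therefore valid. The largest bag has 3 vertices, so the width is 2.

Yes; width 2.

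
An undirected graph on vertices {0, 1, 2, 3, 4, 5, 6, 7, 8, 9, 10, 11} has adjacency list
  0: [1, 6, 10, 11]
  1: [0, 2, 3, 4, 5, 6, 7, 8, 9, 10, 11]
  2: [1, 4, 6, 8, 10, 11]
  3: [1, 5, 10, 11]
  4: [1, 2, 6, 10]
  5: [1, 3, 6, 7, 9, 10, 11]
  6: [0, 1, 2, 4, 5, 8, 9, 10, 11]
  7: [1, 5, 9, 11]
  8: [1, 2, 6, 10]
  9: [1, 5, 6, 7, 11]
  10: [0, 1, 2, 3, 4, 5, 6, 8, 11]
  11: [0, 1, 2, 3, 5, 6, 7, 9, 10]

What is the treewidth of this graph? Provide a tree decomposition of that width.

Each bag holds 5 vertices, so the decomposition has width 4, which upper-bounds the treewidth. For the lower bound, the 5 vertices {1, 3, 5, 10, 11} are pairwise adjacent, and any tree decomposition puts a clique entirely inside one bag — forcing width ≥ 4. Combining the bounds, tw(G) = 4.

Treewidth 4.
Bags: B1 = {1, 5, 6, 10, 11}  B2 = {1, 5, 6, 9, 11}  B3 = {1, 2, 6, 10, 11}  B4 = {0, 1, 6, 10, 11}  B5 = {1, 2, 4, 6, 10}  B6 = {1, 5, 7, 9, 11}  B7 = {1, 2, 6, 8, 10}  B8 = {1, 3, 5, 10, 11}
Tree: B1–B2, B1–B3, B3–B4, B3–B5, B2–B6, B5–B7, B1–B8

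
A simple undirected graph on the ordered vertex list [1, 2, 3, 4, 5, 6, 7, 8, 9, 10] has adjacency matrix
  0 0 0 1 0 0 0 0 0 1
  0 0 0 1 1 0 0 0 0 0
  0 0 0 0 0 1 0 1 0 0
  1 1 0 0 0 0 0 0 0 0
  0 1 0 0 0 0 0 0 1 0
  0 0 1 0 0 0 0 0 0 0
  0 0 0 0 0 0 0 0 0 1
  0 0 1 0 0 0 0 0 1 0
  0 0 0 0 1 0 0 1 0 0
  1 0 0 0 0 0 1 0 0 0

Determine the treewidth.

A width-1 tree decomposition is:
Bags: B1 = {3, 6}  B2 = {3, 8}  B3 = {8, 9}  B4 = {5, 9}  B5 = {2, 5}  B6 = {2, 4}  B7 = {1, 4}  B8 = {1, 10}  B9 = {7, 10}
Tree: B1–B2, B2–B3, B3–B4, B4–B5, B5–B6, B6–B7, B7–B8, B8–B9
Every bag has size at most 2, so the width is 2 − 1 = 1 and tw(G) ≤ 1. Since G has at least one edge (e.g. 6–3), it is not an edgeless graph, so tw(G) ≥ 1. Therefore the treewidth is 1.

1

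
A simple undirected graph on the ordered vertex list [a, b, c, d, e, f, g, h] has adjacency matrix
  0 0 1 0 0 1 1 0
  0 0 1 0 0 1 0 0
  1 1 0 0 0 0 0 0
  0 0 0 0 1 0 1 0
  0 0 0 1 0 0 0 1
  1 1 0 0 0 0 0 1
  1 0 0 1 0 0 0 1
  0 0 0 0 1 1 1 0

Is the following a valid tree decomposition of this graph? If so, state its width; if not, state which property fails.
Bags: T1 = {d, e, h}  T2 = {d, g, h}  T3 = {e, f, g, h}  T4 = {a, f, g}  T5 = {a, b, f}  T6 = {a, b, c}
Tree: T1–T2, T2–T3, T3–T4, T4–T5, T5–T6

A tree decomposition must satisfy three properties: every vertex lies in some bag; for every edge, both endpoints lie together in some bag; and for every vertex, the bags containing it form a connected subtree. Here bags containing vertex e are not connected in the tree, so the decomposition is invalid.

No — bags containing vertex e are not connected in the tree.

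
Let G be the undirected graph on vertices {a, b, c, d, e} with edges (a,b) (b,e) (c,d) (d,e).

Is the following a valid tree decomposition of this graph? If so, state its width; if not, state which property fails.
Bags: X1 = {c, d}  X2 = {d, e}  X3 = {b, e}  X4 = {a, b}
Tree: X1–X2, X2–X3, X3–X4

Yes; width 1.

Every vertex of G appears in some bag (union = {a, b, c, d, e}); every edge is covered by a bag; and for each vertex v the set of bags containing v is connected in the bag tree. The decomposition is therefore valid. The largest bag has 2 vertices, so the width is 1.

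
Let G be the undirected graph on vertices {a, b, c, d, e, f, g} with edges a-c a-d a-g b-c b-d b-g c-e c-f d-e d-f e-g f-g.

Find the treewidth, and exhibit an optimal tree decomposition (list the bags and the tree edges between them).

The largest bag has 4 vertices, giving width 3; this decomposition certifies tw(G) ≤ 3. For the lower bound: the 4 vertex sets {b,c}, {e,g}, {d}, {a} are disjoint, each induces a connected subgraph, and every pair is joined by at least one edge of G. Contracting each set to a single vertex therefore yields K_{4} as a minor, and since treewidth is minor-monotone, tw(G) ≥ tw(K_{4}) = 3. The upper and lower bounds meet at 3, so that is the treewidth.

Treewidth 3.
One such decomposition:
Bags: B1 = {b, c, d, g}  B2 = {c, d, e, g}  B3 = {a, c, d, g}  B4 = {c, d, f, g}
Tree: B1–B2, B2–B3, B3–B4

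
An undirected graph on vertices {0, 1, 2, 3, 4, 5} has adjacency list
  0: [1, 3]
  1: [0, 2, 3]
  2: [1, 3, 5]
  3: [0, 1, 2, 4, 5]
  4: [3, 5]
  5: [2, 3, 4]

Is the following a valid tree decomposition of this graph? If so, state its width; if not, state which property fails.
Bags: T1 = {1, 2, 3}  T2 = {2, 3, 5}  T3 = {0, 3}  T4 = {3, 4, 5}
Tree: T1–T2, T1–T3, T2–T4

No — edge (1,0) lies in no bag.

A tree decomposition must satisfy three properties: every vertex lies in some bag; for every edge, both endpoints lie together in some bag; and for every vertex, the bags containing it form a connected subtree. Here edge (1,0) lies in no bag, so the decomposition is invalid.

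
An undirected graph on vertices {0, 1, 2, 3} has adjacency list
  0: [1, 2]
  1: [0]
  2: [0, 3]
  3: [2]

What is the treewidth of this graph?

1

A width-1 tree decomposition is:
Bags: B1 = {2, 3}  B2 = {0, 2}  B3 = {0, 1}
Tree: B1–B2, B2–B3
Every bag has size at most 2, so the width is 2 − 1 = 1 and tw(G) ≤ 1. G has an edge, so its treewidth is at least 1. Hence tw(G) = 1 exactly.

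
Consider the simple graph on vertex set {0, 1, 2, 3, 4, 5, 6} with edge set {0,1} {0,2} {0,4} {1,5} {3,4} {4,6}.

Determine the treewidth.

A width-1 tree decomposition is:
Bags: B1 = {4, 6}  B2 = {0, 4}  B3 = {3, 4}  B4 = {0, 1}  B5 = {1, 5}  B6 = {0, 2}
Tree: B1–B2, B2–B3, B2–B4, B4–B5, B2–B6
Each bag holds 2 vertices, so the decomposition has width 1, which upper-bounds the treewidth. Any graph with an edge has treewidth ≥ 1, and G has the edge 6–4. The upper and lower bounds meet at 1, so that is the treewidth.

1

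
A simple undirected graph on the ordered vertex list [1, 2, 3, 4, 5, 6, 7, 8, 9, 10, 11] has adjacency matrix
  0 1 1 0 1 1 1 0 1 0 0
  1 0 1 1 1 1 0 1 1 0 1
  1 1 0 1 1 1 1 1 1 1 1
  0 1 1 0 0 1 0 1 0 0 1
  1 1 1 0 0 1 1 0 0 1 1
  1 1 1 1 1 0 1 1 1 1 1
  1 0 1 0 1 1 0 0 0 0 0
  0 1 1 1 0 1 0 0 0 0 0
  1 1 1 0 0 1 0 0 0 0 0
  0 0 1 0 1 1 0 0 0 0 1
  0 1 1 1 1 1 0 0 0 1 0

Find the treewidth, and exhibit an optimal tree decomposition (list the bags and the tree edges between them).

Treewidth 4.
Bags: B1 = {2, 3, 5, 6, 11}  B2 = {3, 5, 6, 10, 11}  B3 = {1, 2, 3, 5, 6}  B4 = {1, 3, 5, 6, 7}  B5 = {1, 2, 3, 6, 9}  B6 = {2, 3, 4, 6, 11}  B7 = {2, 3, 4, 6, 8}
Tree: B1–B2, B1–B3, B3–B4, B3–B5, B1–B6, B6–B7

Each bag holds 5 vertices, so the decomposition has width 4, which upper-bounds the treewidth. For the lower bound, the 5 vertices {2, 3, 4, 6, 8} are pairwise adjacent, and any tree decomposition puts a clique entirely inside one bag — forcing width ≥ 4. The upper and lower bounds meet at 4, so that is the treewidth.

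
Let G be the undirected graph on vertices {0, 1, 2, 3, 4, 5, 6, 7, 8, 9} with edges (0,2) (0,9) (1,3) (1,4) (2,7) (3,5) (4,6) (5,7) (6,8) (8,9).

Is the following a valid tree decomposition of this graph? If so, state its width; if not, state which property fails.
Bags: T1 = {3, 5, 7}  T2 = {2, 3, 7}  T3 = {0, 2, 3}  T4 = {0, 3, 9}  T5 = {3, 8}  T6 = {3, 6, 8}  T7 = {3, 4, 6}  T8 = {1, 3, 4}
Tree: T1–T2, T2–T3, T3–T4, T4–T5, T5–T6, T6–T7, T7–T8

A tree decomposition must satisfy three properties: every vertex lies in some bag; for every edge, both endpoints lie together in some bag; and for every vertex, the bags containing it form a connected subtree. Here edge (9,8) lies in no bag, so the decomposition is invalid.

No — edge (9,8) lies in no bag.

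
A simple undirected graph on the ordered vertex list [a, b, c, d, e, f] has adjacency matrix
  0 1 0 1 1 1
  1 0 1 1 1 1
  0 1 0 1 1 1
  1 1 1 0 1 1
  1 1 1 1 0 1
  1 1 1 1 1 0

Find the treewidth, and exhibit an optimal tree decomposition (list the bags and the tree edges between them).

Every bag has size at most 5, so the width is 5 − 1 = 4 and tw(G) ≤ 4. Conversely, {b, c, d, e, f} is a clique of size 5, and the vertices of any clique must share a bag in every tree decomposition; so some bag has ≥ 5 vertices and tw(G) ≥ 4. The upper and lower bounds meet at 4, so that is the treewidth.

Treewidth 4.
One optimal decomposition is:
Bags: B1 = {a, b, d, e, f}  B2 = {b, c, d, e, f}
Tree: B1–B2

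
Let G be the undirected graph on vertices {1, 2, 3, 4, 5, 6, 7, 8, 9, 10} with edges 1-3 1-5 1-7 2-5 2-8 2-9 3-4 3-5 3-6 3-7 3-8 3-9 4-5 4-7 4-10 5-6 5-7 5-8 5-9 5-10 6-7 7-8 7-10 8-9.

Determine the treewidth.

A width-3 tree decomposition is:
Bags: B1 = {3, 5, 8, 9}  B2 = {3, 5, 7, 8}  B3 = {1, 3, 5, 7}  B4 = {2, 5, 8, 9}  B5 = {3, 4, 5, 7}  B6 = {4, 5, 7, 10}  B7 = {3, 5, 6, 7}
Tree: B1–B2, B2–B3, B1–B4, B3–B5, B5–B6, B5–B7
The largest bag has 4 vertices, giving width 3; this decomposition certifies tw(G) ≤ 3. On the other hand G contains the 4-clique {4, 5, 7, 10}. A clique must lie in a single bag of any decomposition, so no decomposition can have width below 3. Therefore the treewidth is 3.

3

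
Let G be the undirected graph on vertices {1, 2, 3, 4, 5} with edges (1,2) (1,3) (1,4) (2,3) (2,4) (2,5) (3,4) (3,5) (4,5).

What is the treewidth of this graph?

3

A width-3 tree decomposition is:
Bags: B1 = {1, 2, 3, 4}  B2 = {2, 3, 4, 5}
Tree: B1–B2
Every bag has size at most 4, so the width is 4 − 1 = 3 and tw(G) ≤ 3. For the lower bound, the 4 vertices {1, 2, 3, 4} are pairwise adjacent, and any tree decomposition puts a clique entirely inside one bag — forcing width ≥ 3. Therefore the treewidth is 3.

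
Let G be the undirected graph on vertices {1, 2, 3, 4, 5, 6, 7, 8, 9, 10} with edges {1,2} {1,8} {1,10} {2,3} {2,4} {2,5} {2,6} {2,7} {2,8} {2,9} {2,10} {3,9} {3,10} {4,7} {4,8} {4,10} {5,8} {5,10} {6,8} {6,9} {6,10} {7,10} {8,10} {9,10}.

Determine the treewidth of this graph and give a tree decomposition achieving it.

Each bag holds 4 vertices, so the decomposition has width 3, which upper-bounds the treewidth. Conversely, {1, 2, 8, 10} is a clique of size 4, and the vertices of any clique must share a bag in every tree decomposition; so some bag has ≥ 4 vertices and tw(G) ≥ 3. Combining the bounds, tw(G) = 3.

Treewidth 3.
One optimal decomposition is:
Bags: B1 = {2, 6, 9, 10}  B2 = {2, 6, 8, 10}  B3 = {2, 3, 9, 10}  B4 = {2, 4, 8, 10}  B5 = {1, 2, 8, 10}  B6 = {2, 4, 7, 10}  B7 = {2, 5, 8, 10}
Tree: B1–B2, B1–B3, B2–B4, B2–B5, B4–B6, B5–B7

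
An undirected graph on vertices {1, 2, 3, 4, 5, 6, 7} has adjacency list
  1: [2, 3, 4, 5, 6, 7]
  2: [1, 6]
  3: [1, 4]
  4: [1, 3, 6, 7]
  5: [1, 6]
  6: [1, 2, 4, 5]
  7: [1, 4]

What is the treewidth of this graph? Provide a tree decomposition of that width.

Every bag has size at most 3, so the width is 3 − 1 = 2 and tw(G) ≤ 2. Conversely, {1, 2, 6} is a clique of size 3, and the vertices of any clique must share a bag in every tree decomposition; so some bag has ≥ 3 vertices and tw(G) ≥ 2. The upper and lower bounds meet at 2, so that is the treewidth.

Treewidth 2.
One such decomposition:
Bags: B1 = {1, 3, 4}  B2 = {1, 4, 7}  B3 = {1, 4, 6}  B4 = {1, 2, 6}  B5 = {1, 5, 6}
Tree: B1–B2, B2–B3, B3–B4, B3–B5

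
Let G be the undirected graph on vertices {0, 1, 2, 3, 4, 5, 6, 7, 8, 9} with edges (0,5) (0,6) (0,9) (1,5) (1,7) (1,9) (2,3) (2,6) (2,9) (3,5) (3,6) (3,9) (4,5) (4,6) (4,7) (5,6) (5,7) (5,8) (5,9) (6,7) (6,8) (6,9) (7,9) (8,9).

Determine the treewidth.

3

A width-3 tree decomposition is:
Bags: B1 = {5, 6, 7, 9}  B2 = {1, 5, 7, 9}  B3 = {5, 6, 8, 9}  B4 = {3, 5, 6, 9}  B5 = {4, 5, 6, 7}  B6 = {2, 3, 6, 9}  B7 = {0, 5, 6, 9}
Tree: B1–B2, B1–B3, B1–B4, B1–B5, B4–B6, B4–B7
The largest bag has 4 vertices, giving width 3; this decomposition certifies tw(G) ≤ 3. For the lower bound, the 4 vertices {2, 3, 6, 9} are pairwise adjacent, and any tree decomposition puts a clique entirely inside one bag — forcing width ≥ 3. Combining the bounds, tw(G) = 3.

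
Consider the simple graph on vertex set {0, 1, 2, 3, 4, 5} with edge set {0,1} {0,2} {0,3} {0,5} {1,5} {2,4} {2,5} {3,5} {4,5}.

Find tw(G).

A width-2 tree decomposition is:
Bags: B1 = {0, 1, 5}  B2 = {0, 2, 5}  B3 = {0, 3, 5}  B4 = {2, 4, 5}
Tree: B1–B2, B2–B3, B2–B4
The largest bag has 3 vertices, giving width 2; this decomposition certifies tw(G) ≤ 2. Conversely, {0, 1, 5} is a clique of size 3, and the vertices of any clique must share a bag in every tree decomposition; so some bag has ≥ 3 vertices and tw(G) ≥ 2. Therefore the treewidth is 2.

2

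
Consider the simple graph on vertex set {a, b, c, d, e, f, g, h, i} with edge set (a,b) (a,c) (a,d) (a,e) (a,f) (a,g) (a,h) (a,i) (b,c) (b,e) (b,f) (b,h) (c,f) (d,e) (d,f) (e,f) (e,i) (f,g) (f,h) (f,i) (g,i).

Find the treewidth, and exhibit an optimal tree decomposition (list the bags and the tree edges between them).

Treewidth 3.
One optimal decomposition is:
Bags: B1 = {a, b, f, h}  B2 = {a, b, e, f}  B3 = {a, e, f, i}  B4 = {a, b, c, f}  B5 = {a, d, e, f}  B6 = {a, f, g, i}
Tree: B1–B2, B2–B3, B2–B4, B2–B5, B3–B6

Every bag has size at most 4, so the width is 4 − 1 = 3 and tw(G) ≤ 3. For the lower bound, the 4 vertices {a, d, e, f} are pairwise adjacent, and any tree decomposition puts a clique entirely inside one bag — forcing width ≥ 3. Combining the bounds, tw(G) = 3.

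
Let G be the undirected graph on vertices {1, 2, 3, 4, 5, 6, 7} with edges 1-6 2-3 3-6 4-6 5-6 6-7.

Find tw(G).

A width-1 tree decomposition is:
Bags: B1 = {1, 6}  B2 = {4, 6}  B3 = {3, 6}  B4 = {6, 7}  B5 = {2, 3}  B6 = {5, 6}
Tree: B1–B2, B2–B3, B1–B4, B3–B5, B2–B6
The largest bag has 2 vertices, giving width 1; this decomposition certifies tw(G) ≤ 1. G has an edge, so its treewidth is at least 1. Therefore the treewidth is 1.

1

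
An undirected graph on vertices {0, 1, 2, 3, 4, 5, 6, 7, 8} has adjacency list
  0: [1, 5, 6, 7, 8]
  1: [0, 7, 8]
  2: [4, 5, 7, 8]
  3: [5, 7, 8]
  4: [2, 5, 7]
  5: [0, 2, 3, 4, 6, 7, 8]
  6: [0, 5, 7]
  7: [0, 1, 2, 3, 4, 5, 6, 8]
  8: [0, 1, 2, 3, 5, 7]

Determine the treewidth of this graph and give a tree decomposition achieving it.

Treewidth 3.
Bags: B1 = {2, 5, 7, 8}  B2 = {0, 5, 7, 8}  B3 = {0, 1, 7, 8}  B4 = {0, 5, 6, 7}  B5 = {2, 4, 5, 7}  B6 = {3, 5, 7, 8}
Tree: B1–B2, B2–B3, B2–B4, B1–B5, B2–B6

The largest bag has 4 vertices, giving width 3; this decomposition certifies tw(G) ≤ 3. On the other hand G contains the 4-clique {0, 1, 7, 8}. A clique must lie in a single bag of any decomposition, so no decomposition can have width below 3. Therefore the treewidth is 3.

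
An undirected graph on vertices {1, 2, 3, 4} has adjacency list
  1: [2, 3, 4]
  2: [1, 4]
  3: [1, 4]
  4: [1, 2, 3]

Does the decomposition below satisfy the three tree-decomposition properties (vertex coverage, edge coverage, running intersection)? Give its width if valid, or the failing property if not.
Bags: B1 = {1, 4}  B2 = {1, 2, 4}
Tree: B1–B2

A tree decomposition must satisfy three properties: every vertex lies in some bag; for every edge, both endpoints lie together in some bag; and for every vertex, the bags containing it form a connected subtree. Here vertex 3 appears in no bag, so the decomposition is invalid.

No — vertex 3 appears in no bag.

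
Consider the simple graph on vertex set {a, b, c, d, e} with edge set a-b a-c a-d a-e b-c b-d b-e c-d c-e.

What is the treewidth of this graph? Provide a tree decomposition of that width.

The largest bag has 4 vertices, giving width 3; this decomposition certifies tw(G) ≤ 3. Conversely, {a, b, c, d} is a clique of size 4, and the vertices of any clique must share a bag in every tree decomposition; so some bag has ≥ 4 vertices and tw(G) ≥ 3. Therefore the treewidth is 3.

Treewidth 3.
One such decomposition:
Bags: B1 = {a, b, c, e}  B2 = {a, b, c, d}
Tree: B1–B2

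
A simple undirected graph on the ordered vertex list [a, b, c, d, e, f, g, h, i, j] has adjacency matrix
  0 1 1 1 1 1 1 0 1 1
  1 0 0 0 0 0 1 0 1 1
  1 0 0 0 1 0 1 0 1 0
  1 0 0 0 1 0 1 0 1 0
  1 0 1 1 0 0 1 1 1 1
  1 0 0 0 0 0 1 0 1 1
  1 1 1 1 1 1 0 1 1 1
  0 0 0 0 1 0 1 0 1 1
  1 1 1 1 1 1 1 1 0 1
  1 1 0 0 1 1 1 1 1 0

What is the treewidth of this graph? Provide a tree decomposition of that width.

Treewidth 4.
One such decomposition:
Bags: B1 = {a, e, g, i, j}  B2 = {a, d, e, g, i}  B3 = {a, b, g, i, j}  B4 = {a, f, g, i, j}  B5 = {a, c, e, g, i}  B6 = {e, g, h, i, j}
Tree: B1–B2, B1–B3, B3–B4, B2–B5, B1–B6

The largest bag has 5 vertices, giving width 4; this decomposition certifies tw(G) ≤ 4. On the other hand G contains the 5-clique {e, g, h, i, j}. A clique must lie in a single bag of any decomposition, so no decomposition can have width below 4. Therefore the treewidth is 4.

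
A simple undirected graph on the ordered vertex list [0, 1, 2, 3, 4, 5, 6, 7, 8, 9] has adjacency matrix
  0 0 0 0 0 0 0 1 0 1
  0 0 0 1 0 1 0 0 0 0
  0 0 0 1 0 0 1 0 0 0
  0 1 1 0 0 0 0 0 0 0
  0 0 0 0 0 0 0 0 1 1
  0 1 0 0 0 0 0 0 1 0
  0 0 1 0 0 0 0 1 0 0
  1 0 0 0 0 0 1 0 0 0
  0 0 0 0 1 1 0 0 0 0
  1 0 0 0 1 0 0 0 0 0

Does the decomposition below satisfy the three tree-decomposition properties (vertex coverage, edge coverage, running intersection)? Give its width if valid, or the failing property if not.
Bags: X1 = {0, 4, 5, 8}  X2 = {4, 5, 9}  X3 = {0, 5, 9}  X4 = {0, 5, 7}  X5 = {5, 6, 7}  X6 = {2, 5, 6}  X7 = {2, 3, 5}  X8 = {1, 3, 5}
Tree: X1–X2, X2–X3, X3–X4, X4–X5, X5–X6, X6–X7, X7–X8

No — bags containing vertex 0 are not connected in the tree.

A tree decomposition must satisfy three properties: every vertex lies in some bag; for every edge, both endpoints lie together in some bag; and for every vertex, the bags containing it form a connected subtree. Here bags containing vertex 0 are not connected in the tree, so the decomposition is invalid.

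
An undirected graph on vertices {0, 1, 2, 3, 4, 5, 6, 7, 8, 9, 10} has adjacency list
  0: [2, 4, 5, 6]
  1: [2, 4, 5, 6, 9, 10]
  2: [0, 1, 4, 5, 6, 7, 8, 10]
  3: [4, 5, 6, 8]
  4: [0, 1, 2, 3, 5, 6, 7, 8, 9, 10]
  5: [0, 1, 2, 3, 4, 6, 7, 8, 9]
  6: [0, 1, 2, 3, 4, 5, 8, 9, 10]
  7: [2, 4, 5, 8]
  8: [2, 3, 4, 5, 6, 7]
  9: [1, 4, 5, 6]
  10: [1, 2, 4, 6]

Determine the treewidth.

4

A width-4 tree decomposition is:
Bags: B1 = {2, 4, 5, 7, 8}  B2 = {2, 4, 5, 6, 8}  B3 = {1, 2, 4, 5, 6}  B4 = {1, 2, 4, 6, 10}  B5 = {0, 2, 4, 5, 6}  B6 = {3, 4, 5, 6, 8}  B7 = {1, 4, 5, 6, 9}
Tree: B1–B2, B2–B3, B3–B4, B2–B5, B2–B6, B3–B7
Each bag holds 5 vertices, so the decomposition has width 4, which upper-bounds the treewidth. Conversely, {1, 2, 4, 6, 10} is a clique of size 5, and the vertices of any clique must share a bag in every tree decomposition; so some bag has ≥ 5 vertices and tw(G) ≥ 4. Hence tw(G) = 4 exactly.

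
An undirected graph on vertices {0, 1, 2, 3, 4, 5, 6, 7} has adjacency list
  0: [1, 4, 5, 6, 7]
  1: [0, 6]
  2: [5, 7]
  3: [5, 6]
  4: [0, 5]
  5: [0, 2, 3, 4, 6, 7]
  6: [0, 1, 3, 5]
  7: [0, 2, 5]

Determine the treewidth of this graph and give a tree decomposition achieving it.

The largest bag has 3 vertices, giving width 2; this decomposition certifies tw(G) ≤ 2. On the other hand G contains the 3-clique {0, 1, 6}. A clique must lie in a single bag of any decomposition, so no decomposition can have width below 2. Therefore the treewidth is 2.

Treewidth 2.
One such decomposition:
Bags: B1 = {0, 5, 7}  B2 = {0, 5, 6}  B3 = {3, 5, 6}  B4 = {0, 4, 5}  B5 = {0, 1, 6}  B6 = {2, 5, 7}
Tree: B1–B2, B2–B3, B2–B4, B2–B5, B1–B6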